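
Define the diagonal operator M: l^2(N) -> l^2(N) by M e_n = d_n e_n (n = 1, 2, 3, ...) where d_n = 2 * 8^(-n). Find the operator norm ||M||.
||M|| = 1/4 (attained at n = 1)

For M diagonal, ||M|| = sup_n |d_n|. The sequence d_n = 2 * 8^(-n) is positive and strictly decreasing (ratio 8^(-1) < 1), so the supremum is d_1 = 2/8 = 1/4. Hence ||M|| = 1/4.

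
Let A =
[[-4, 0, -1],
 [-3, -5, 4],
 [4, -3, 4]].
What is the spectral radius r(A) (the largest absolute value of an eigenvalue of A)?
r(A) ≈ 4.8737

The eigenvalues of A are the roots of its characteristic polynomial. With M = A (coefficients from the trace, the sum of principal 2x2 minors, and det A):
  p(λ) = det(λ I - M) = λ^3 + 5λ^2 - 3.
No integer candidate from the rational root theorem (±divisors of 3) is a root, so the roots are irrational. The cubic discriminant is Δ = 1257 > 0, so there are three distinct real roots. p(-5) = -3 and p(-4) = 13 have opposite signs, so a root lies in (-5, -4); Newton's method refines it to λ ≈ -4.8737. p(-1) = 1 and p(0) = -3 have opposite signs, so a root lies in (-1, 0); Newton's method refines it to λ ≈ -0.8503. p(0) = -3 and p(1) = 3 have opposite signs, so a root lies in (0, 1); Newton's method refines it to λ ≈ 0.724. Check (Vieta): the three roots sum to -5, matching tr M = -5.
Thus the eigenvalues (to 4 decimals) are -4.8737 (modulus 4.8737); -0.8503 (modulus 0.8503); 0.724 (modulus 0.724). The spectral radius is the largest modulus: r(A) ≈ 4.8737. (Cross-check: r(A) ≤ ||A||_2 ≈ 8.1244; equality holds whenever A is normal, though it can also hold for some non-normal A.)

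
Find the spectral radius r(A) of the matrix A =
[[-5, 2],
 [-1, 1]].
r(A) = (4 + sqrt(28))/2 ≈ 4.6458

The eigenvalues of A are the roots of its characteristic polynomial. With M = A (coefficients from the trace and determinant):
  p(λ) = det(λ I - M) = λ^2 + 4λ - 3.
For λ^2 + 4λ - 3 the discriminant is 28. It is nonnegative but not a perfect square, so the roots are real and irrational: λ = (-4 ± sqrt(28))/2 ≈ 0.6458, -4.6458.
Thus the eigenvalues (to 4 decimals) are 0.6458 (modulus 0.6458); -4.6458 (modulus 4.6458). The spectral radius is the largest modulus: r(A) = (4 + sqrt(28))/2 ≈ 4.6458. (Cross-check: r(A) ≤ ||A||_2 ≈ 5.5414; equality holds whenever A is normal, though it can also hold for some non-normal A.)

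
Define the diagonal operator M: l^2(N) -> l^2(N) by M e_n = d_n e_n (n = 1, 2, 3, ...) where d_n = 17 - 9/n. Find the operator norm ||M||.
||M|| = 17

For a diagonal operator on l^2 with entries d_n, ||M|| = sup_n |d_n|. Here d_1 = 8, d_2 = 25/2, ..., and d_n = 17 - 9/n increases monotonically toward 17. All terms lie in [8, 17), so |d_n| = d_n and the supremum is the limit 17, which is not attained by any individual d_n. Hence ||M|| = 17.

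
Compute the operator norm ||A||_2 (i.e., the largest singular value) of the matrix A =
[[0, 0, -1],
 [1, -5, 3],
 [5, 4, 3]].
||A||_2 ≈ 7.223 (= sqrt(largest eigenvalue of A^T A))

||A||_2 = sigma_max(A) = sqrt(lambda_max(A^T A)). Form the symmetric matrix M = A^T A =
[[26, 15, 18],
 [15, 41, -3],
 [18, -3, 19]].
Its characteristic polynomial (trace, sum of principal 2x2 minors, determinant of M give the coefficients) is
  p(λ) = det(λ I - M) = λ^3 - 86λ^2 + 1781λ - 841.
No integer candidate from the rational root theorem (±divisors of 841) is a root, so the roots are irrational. The cubic discriminant is Δ = 1022611329 > 0, so there are three distinct real roots. p(0) = -841 and p(1) = 855 have opposite signs, so a root lies in (0, 1); Newton's method refines it to λ ≈ 0.4834. p(33) = 215 and p(34) = -399 have opposite signs, so a root lies in (33, 34); Newton's method refines it to λ ≈ 33.3449. p(52) = -165 and p(53) = 855 have opposite signs, so a root lies in (52, 53); Newton's method refines it to λ ≈ 52.1717. Check (Vieta): the three roots sum to 86, matching tr M = 86.
So the eigenvalues of A^T A are ≈ 0.4834, 33.3449, 52.1717 (all ≥ 0, as they must be for A^T A). The largest is λ_max ≈ 52.1717, hence ||A||_2 = sqrt(λ_max) ≈ 7.223.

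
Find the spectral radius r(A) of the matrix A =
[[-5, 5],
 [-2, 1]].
r(A) = sqrt(5) ≈ 2.2361

The eigenvalues of A are the roots of its characteristic polynomial. With M = A (coefficients from the trace and determinant):
  p(λ) = det(λ I - M) = λ^2 + 4λ + 5.
For λ^2 + 4λ + 5 the discriminant is -4. It is negative, so the roots are the complex-conjugate pair λ = -2 ± (sqrt(4)/2) i ≈ -2 ± 1i. For a conjugate pair the product of the roots equals the constant term, so |λ|^2 = 5 and |λ| = sqrt(5) ≈ 2.2361.
Thus the eigenvalues (to 4 decimals) are -2 ± 1i (modulus 2.2361). The spectral radius is the largest modulus: r(A) = sqrt(5) ≈ 2.2361. (Cross-check: r(A) ≤ ||A||_2 ≈ 7.3852; equality holds whenever A is normal, though it can also hold for some non-normal A.)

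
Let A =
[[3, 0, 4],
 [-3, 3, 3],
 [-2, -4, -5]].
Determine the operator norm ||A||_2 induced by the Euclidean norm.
||A||_2 ≈ 8.4428 (= sqrt(largest eigenvalue of A^T A))

||A||_2 = sigma_max(A) = sqrt(lambda_max(A^T A)). Form the symmetric matrix M = A^T A =
[[22, -1, 13],
 [-1, 25, 29],
 [13, 29, 50]].
Its characteristic polynomial (trace, sum of principal 2x2 minors, determinant of M give the coefficients) is
  p(λ) = det(λ I - M) = λ^3 - 97λ^2 + 1889λ - 3969.
No integer candidate from the rational root theorem (±divisors of 3969) is a root, so the roots are irrational. The cubic discriminant is Δ = 4787704304 > 0, so there are three distinct real roots. p(2) = -571 and p(3) = 852 have opposite signs, so a root lies in (2, 3); Newton's method refines it to λ ≈ 2.3863. p(23) = 332 and p(24) = -681 have opposite signs, so a root lies in (23, 24); Newton's method refines it to λ ≈ 23.3336. p(71) = -916 and p(72) = 2439 have opposite signs, so a root lies in (71, 72); Newton's method refines it to λ ≈ 71.2801. Check (Vieta): the three roots sum to 97, matching tr M = 97.
So the eigenvalues of A^T A are ≈ 2.3863, 23.3336, 71.2801 (all ≥ 0, as they must be for A^T A). The largest is λ_max ≈ 71.2801, hence ||A||_2 = sqrt(λ_max) ≈ 8.4428.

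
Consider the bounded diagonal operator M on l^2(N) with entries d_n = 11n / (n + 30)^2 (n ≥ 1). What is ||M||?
||M|| = 11/120 (attained at n = 30)

For M diagonal, ||M|| = sup_n |d_n|. Treat f(x) = 11x / (x + 30)^2 for real x > 0. By the quotient rule, f'(x) = 11(30 - x)/(x + 30)^3, which is positive for x < 30 and negative for x > 30. So f has a unique maximum at x = 30, and since 30 is a positive integer, the supremum over n ≥ 1 is attained at n = 30: d_30 = 11·30/(30 + 30)^2 = 11·30/3600 = 11/120. Hence ||M|| = 11/120.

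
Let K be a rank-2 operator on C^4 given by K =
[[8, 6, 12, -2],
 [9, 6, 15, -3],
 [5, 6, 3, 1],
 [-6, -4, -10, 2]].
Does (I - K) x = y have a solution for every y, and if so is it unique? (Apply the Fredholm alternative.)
(I - K) is invertible (det(I - K) = -112 ≠ 0), so for every y in C^4 the equation (I - K) x = y has a unique solution.

K has rank 2 and factors as K = U V^T = u1 v1^T + u2 v2^T with u1 = (-2, -3, 1, 2), v1 = (-1, 0, -3, 1), u2 = (-3, -3, -3, 2), v2 = (-2, -2, -2, 0) (multiplying out reproduces the displayed K). The nonzero eigenvalues of U V^T coincide with those of the 2 x 2 matrix G = V^T U = [[v1·u1, v1·u2], [v2·u1, v2·u2]] = [[1, 14], [8, 18]], and by the Sylvester determinant identity det(I_4 - U V^T) = det(I_2 - V^T U) = det([[0, -14], [-8, -17]]) = (0)(-17) - (-14)(-8) = -112. (Direct check: I - K =
[[-7, -6, -12, 2],
 [-9, -5, -15, 3],
 [-5, -6, -2, -1],
 [6, 4, 10, -1]]
has determinant -112.) The finite-dimensional Fredholm alternative says: either (I - K) is invertible, or ker(I - K) ≠ {0} and then range(I - K) = ker((I - K)^*)^⊥, with dim ker(I - K) = dim ker((I - K)^*). Since det(I - K) ≠ 0, 1 is not an eigenvalue of K and ker(I - K) = {0}, so we are in the first case: for every y there is a unique x = (I - K)^(-1) y. (Explicitly, by the Woodbury identity, (I - U V^T)^(-1) = I + U (I_2 - G)^(-1) V^T.)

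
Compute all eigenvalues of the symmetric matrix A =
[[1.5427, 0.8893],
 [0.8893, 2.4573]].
sigma(A) ≈ {1, 3}

A is real symmetric, so its spectrum consists of real eigenvalues. Expanding the characteristic polynomial of the displayed matrix gives
  det(λ I - A) = p(λ) = λ^2 + (-4)λ + (3).
Solving p(λ) = 0 yields eigenvalues ≈ 1, 3. (A is shown rounded to 4 decimals, so these recover the underlying integer eigenvalues to within that precision.)
Verification: the trace of A = 4 equals the sum of eigenvalues 4, and det(A) ≈ 3.0000 matches the eigenvalue product 3.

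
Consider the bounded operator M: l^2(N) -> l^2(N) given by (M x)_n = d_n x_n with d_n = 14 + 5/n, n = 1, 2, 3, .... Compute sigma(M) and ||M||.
sigma(M) = {14 + 5/n : n ≥ 1} ∪ {14}; ||M|| = 19

A bounded diagonal operator on l^2 with diagonal entries d_n has spectrum equal to the closure of {d_n : n ≥ 1}: every d_n is an eigenvalue (with eigenvector e_n), so {d_n} ⊂ sigma(M); the spectrum is closed, so its closure is too; and for lambda not in the closure, (M - lambda I) has bounded inverse (the diagonal entries 1/(d_n - lambda) are bounded). For our sequence d_n = 14 + 5/n, n = 1, 2, 3, ...:
  - {d_n} = {14 + 5/n : n ≥ 1}; the only limit point is 14
  - closure = {14 + 5/n : n ≥ 1} ∪ {14}
For the norm: a diagonal operator has ||M|| = sup_n |d_n|. Here d_n = 14 + 5/n is positive and decreasing, so sup_n |d_n| = d_1 = 14 + 5 = 19. So ||M|| = 19.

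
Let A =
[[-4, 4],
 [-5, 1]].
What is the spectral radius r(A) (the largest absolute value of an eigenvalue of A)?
r(A) = 4

The eigenvalues of A are the roots of its characteristic polynomial. With M = A (coefficients from the trace and determinant):
  p(λ) = det(λ I - M) = λ^2 + 3λ + 16.
For λ^2 + 3λ + 16 the discriminant is -55. It is negative, so the roots are the complex-conjugate pair λ = -3/2 ± (sqrt(55)/2) i ≈ -1.5 ± 3.7081i. For a conjugate pair the product of the roots equals the constant term, so |λ|^2 = 16 and |λ| = sqrt(16) = 4.
Thus the eigenvalues (to 4 decimals) are -1.5 ± 3.7081i (modulus 4). The spectral radius is the largest modulus: r(A) = 4. (Cross-check: r(A) ≤ ||A||_2 ≈ 7.2929; equality holds whenever A is normal, though it can also hold for some non-normal A.)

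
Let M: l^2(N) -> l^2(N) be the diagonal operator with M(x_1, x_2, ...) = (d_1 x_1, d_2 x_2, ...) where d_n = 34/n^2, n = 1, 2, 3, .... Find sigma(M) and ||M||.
sigma(M) = {34/n^2 : n ≥ 1} ∪ {0}; ||M|| = 34

A bounded diagonal operator on l^2 with diagonal entries d_n has spectrum equal to the closure of {d_n : n ≥ 1}: every d_n is an eigenvalue (with eigenvector e_n), so {d_n} ⊂ sigma(M); the spectrum is closed, so its closure is too; and for lambda not in the closure, (M - lambda I) has bounded inverse (the diagonal entries 1/(d_n - lambda) are bounded). For our sequence d_n = 34/n^2, n = 1, 2, 3, ...:
  - {d_n} = {34/n^2 : n ≥ 1}; the only limit point is 0
  - closure = {34/n^2 : n ≥ 1} ∪ {0}
For the norm: a diagonal operator has ||M|| = sup_n |d_n|. Here d_n = 34/n^2 is positive and decreasing, so sup_n |d_n| = d_1 = 34. So ||M|| = 34.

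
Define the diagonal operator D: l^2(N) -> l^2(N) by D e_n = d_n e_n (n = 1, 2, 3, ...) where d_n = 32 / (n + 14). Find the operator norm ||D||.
||D|| = 32/15 (attained at n = 1)

For D diagonal, ||D|| = sup_n |d_n| = sup_n 32/(n + 14). This is positive and strictly decreasing in n, so the supremum is attained at n = 1: d_1 = 32/(1 + 14) = 32/15. Hence ||D|| = 32/15.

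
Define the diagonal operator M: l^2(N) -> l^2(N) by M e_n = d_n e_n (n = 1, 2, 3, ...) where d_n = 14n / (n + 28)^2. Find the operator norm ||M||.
||M|| = 1/8 (attained at n = 28)

For M diagonal, ||M|| = sup_n |d_n|. Treat f(x) = 14x / (x + 28)^2 for real x > 0. By the quotient rule, f'(x) = 14(28 - x)/(x + 28)^3, which is positive for x < 28 and negative for x > 28. So f has a unique maximum at x = 28, and since 28 is a positive integer, the supremum over n ≥ 1 is attained at n = 28: d_28 = 14·28/(28 + 28)^2 = 14·28/3136 = 1/8. Hence ||M|| = 1/8.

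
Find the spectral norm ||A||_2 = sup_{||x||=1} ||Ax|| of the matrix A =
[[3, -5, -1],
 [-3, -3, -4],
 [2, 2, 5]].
||A||_2 ≈ 8.4013 (= sqrt(largest eigenvalue of A^T A))

||A||_2 = sigma_max(A) = sqrt(lambda_max(A^T A)). Form the symmetric matrix M = A^T A =
[[22, -2, 19],
 [-2, 38, 27],
 [19, 27, 42]].
Its characteristic polynomial (trace, sum of principal 2x2 minors, determinant of M give the coefficients) is
  p(λ) = det(λ I - M) = λ^3 - 102λ^2 + 2262λ - 3136.
No integer candidate from the rational root theorem (±divisors of 3136) is a root, so the roots are irrational. The cubic discriminant is Δ = 6384753072 > 0, so there are three distinct real roots. p(1) = -975 and p(2) = 988 have opposite signs, so a root lies in (1, 2); Newton's method refines it to λ ≈ 1.4843. p(29) = 1069 and p(30) = -76 have opposite signs, so a root lies in (29, 30); Newton's method refines it to λ ≈ 29.9343. p(70) = -1596 and p(71) = 1195 have opposite signs, so a root lies in (70, 71); Newton's method refines it to λ ≈ 70.5814. Check (Vieta): the three roots sum to 102, matching tr M = 102.
So the eigenvalues of A^T A are ≈ 1.4843, 29.9343, 70.5814 (all ≥ 0, as they must be for A^T A). The largest is λ_max ≈ 70.5814, hence ||A||_2 = sqrt(λ_max) ≈ 8.4013.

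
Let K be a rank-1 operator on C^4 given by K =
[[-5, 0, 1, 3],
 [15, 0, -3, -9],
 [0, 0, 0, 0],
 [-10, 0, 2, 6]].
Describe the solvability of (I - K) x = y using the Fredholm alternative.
(I - K) is singular (det(I - K) = 0, i.e. 1 ∈ sigma(K)). (I - K) x = y is solvable iff y ⊥ ker((I - K)^*) = span{(-5, 0, 1, 3)}, i.e. iff -5y_1 + y_3 + 3y_4 = 0. When solvable, the solutions are x = y + c·(1, -3, 0, 2), c arbitrary (ker(I - K) = span{(1, -3, 0, 2)}, dimension 1).

K has rank 1, so it is an outer product K = u v^T: every row of K is a multiple of one row vector. Reading off the entries, u = (1, -3, 0, 2) and v = (-5, 0, 1, 3) (row i of K equals u_i·v^T). A rank-one matrix u v^T satisfies K u = u (v·u) and kills the (3)-dimensional subspace v^⊥, so its characteristic polynomial is lambda^3 (lambda - v·u) with v·u = tr K = 1. Hence the eigenvalues of I - K are 1 (multiplicity 3) and 1 - (1) = 0, so det(I - K) = 0. (Direct check: I - K =
[[6, 0, -1, -3],
 [-15, 1, 3, 9],
 [0, 0, 1, 0],
 [10, 0, -2, -5]]
has determinant 0.) So 1 is an eigenvalue of K and (I - K) is not invertible. The finite-dimensional Fredholm alternative says: either (I - K) is invertible, or ker(I - K) ≠ {0} and then range(I - K) = ker((I - K)^*)^⊥, with dim ker(I - K) = dim ker((I - K)^*). We are in the second case, so we need both kernels. Kernel of I - K: (I - K) u = u - u (v·u) = u - u = 0, so ker(I - K) = span{u} = span{(1, -3, 0, 2)} (it is exactly 1-dimensional because rank(I - K) = 3). Kernel of the adjoint: K is real, so (I - K)^* = I - K^T = I - v u^T, and (I - v u^T) v = v - v (u·v) = 0; hence ker((I - K)^*) = span{v} = span{(-5, 0, 1, 3)}. Therefore (I - K) x = y is solvable iff <y, v> = 0, i.e. iff -5y_1 + y_3 + 3y_4 = 0. When this holds, K y = u (v·y) = 0, so (I - K) y = y and x = y is a particular solution; the full solution set is the line x = y + c·u = y + c·(1, -3, 0, 2), c ∈ C.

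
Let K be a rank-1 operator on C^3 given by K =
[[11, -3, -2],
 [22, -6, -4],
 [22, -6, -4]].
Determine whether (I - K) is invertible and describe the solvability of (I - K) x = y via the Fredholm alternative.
(I - K) is singular (det(I - K) = 0, i.e. 1 ∈ sigma(K)). (I - K) x = y is solvable iff y ⊥ ker((I - K)^*) = span{(11, -3, -2)}, i.e. iff 11y_1 - 3y_2 - 2y_3 = 0. When solvable, the solutions are x = y + c·(1, 2, 2), c arbitrary (ker(I - K) = span{(1, 2, 2)}, dimension 1).

K has rank 1, so it is an outer product K = u v^T: every row of K is a multiple of one row vector. Reading off the entries, u = (1, 2, 2) and v = (11, -3, -2) (row i of K equals u_i·v^T). A rank-one matrix u v^T satisfies K u = u (v·u) and kills the (2)-dimensional subspace v^⊥, so its characteristic polynomial is lambda^2 (lambda - v·u) with v·u = tr K = 1. Hence the eigenvalues of I - K are 1 (multiplicity 2) and 1 - (1) = 0, so det(I - K) = 0. (Direct check: I - K =
[[-10, 3, 2],
 [-22, 7, 4],
 [-22, 6, 5]]
has determinant 0.) So 1 is an eigenvalue of K and (I - K) is not invertible. The finite-dimensional Fredholm alternative says: either (I - K) is invertible, or ker(I - K) ≠ {0} and then range(I - K) = ker((I - K)^*)^⊥, with dim ker(I - K) = dim ker((I - K)^*). We are in the second case, so we need both kernels. Kernel of I - K: (I - K) u = u - u (v·u) = u - u = 0, so ker(I - K) = span{u} = span{(1, 2, 2)} (it is exactly 1-dimensional because rank(I - K) = 2). Kernel of the adjoint: K is real, so (I - K)^* = I - K^T = I - v u^T, and (I - v u^T) v = v - v (u·v) = 0; hence ker((I - K)^*) = span{v} = span{(11, -3, -2)}. Therefore (I - K) x = y is solvable iff <y, v> = 0, i.e. iff 11y_1 - 3y_2 - 2y_3 = 0. When this holds, K y = u (v·y) = 0, so (I - K) y = y and x = y is a particular solution; the full solution set is the line x = y + c·u = y + c·(1, 2, 2), c ∈ C.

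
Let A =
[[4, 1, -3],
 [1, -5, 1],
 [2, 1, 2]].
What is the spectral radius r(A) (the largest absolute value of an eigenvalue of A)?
r(A) ≈ 5.2398

The eigenvalues of A are the roots of its characteristic polynomial. With M = A (coefficients from the trace, the sum of principal 2x2 minors, and det A):
  p(λ) = det(λ I - M) = λ^3 - λ^2 - 18λ + 77.
No integer candidate from the rational root theorem (±divisors of 77) is a root, so the roots are irrational. The cubic discriminant is Δ = -111175 < 0, so there is one real root and a complex-conjugate pair. p(-6) = -67 and p(-5) = 17 have opposite signs, so a root lies in (-6, -5); Newton's method refines it to λ ≈ -5.2398. Dividing out (λ - (-5.2398)) leaves approximately λ^2 - 6.2398λ + 14.6952. For λ^2 - 6.2398λ + 14.6952 the discriminant is -19.8459. It is negative, so the remaining roots are the complex-conjugate pair λ ≈ 3.1199 ± 2.2274i. Their product equals the constant term, so |λ|^2 ≈ 14.6952 and |λ| ≈ 3.8334.
Thus the eigenvalues (to 4 decimals) are -5.2398 (modulus 5.2398); 3.1199 ± 2.2274i (modulus 3.8334). The spectral radius is the largest modulus: r(A) ≈ 5.2398. (Cross-check: r(A) ≤ ||A||_2 ≈ 5.5568; equality holds whenever A is normal, though it can also hold for some non-normal A.)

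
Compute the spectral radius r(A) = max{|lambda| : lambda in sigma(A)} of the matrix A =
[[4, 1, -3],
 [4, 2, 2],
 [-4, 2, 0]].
r(A) = 6

The eigenvalues of A are the roots of its characteristic polynomial. With M = A (coefficients from the trace, the sum of principal 2x2 minors, and det A):
  p(λ) = det(λ I - M) = λ^3 - 6λ^2 - 12λ + 72.
By the rational root theorem any rational root is an integer divisor of 72. Testing λ = 6: p(6) = 216 - 216 - 72 + 72 = 0, so λ = 6 is a root. Dividing out (λ - 6) leaves p(λ) = (λ - 6)(λ^2 - 12). For λ^2 - 12 the discriminant is 48. It is nonnegative but not a perfect square, so the roots are real and irrational: λ = ± sqrt(48)/2 ≈ 3.4641, -3.4641.
Thus the eigenvalues (to 4 decimals) are 3.4641 (modulus 3.4641); -3.4641 (modulus 3.4641); 6 (modulus 6). The spectral radius is the largest modulus: r(A) = 6. (Cross-check: r(A) ≤ ||A||_2 ≈ 6.9876; equality holds whenever A is normal, though it can also hold for some non-normal A.)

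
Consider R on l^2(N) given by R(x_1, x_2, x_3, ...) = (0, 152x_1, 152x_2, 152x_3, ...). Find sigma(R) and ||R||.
sigma(R) = closed disk {z in C : |z| ≤ 152}; ||R|| = 152

Note R = 152·U where U is the unit right shift (U x)_k = x_{k-1} (with x_0 := 0); so ||R|| = 152||U|| and sigma(R) = 152·sigma(U). ||R x||^2 = sum_{k≥1} |152x_k|^2 = 23104||x||^2, so ||R|| = 152 and sigma(R) ⊂ {|z| ≤ 152}. For any |lambda| < 152, the equation (R - lambda I) x = 0 forces x_1 = 0, then 152x_k = lambda x_{k+1} ⇒ x = 0, so R has no eigenvalues. But (R - lambda I) is not surjective for |lambda| < 152: solving (R - lambda I) x = e_1 would require x_n proportional to (lambda/152)^(-n), which is not in l^2. So every |lambda| < 152 lies in the residual spectrum. The boundary |lambda| = 152 is in the approximate point spectrum (the spectrum is closed). Hence sigma(R) is the closed disk of radius 152.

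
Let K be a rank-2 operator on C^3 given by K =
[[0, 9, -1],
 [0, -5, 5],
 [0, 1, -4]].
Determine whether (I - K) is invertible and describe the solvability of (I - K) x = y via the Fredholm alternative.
(I - K) is invertible (det(I - K) = 25 ≠ 0), so for every y in C^3 the equation (I - K) x = y has a unique solution.

K has rank 2 and factors as K = U V^T = u1 v1^T + u2 v2^T with u1 = (2, -2, 1), v1 = (0, 3, -2), u2 = (-3, -1, 2), v2 = (0, -1, -1) (multiplying out reproduces the displayed K). The nonzero eigenvalues of U V^T coincide with those of the 2 x 2 matrix G = V^T U = [[v1·u1, v1·u2], [v2·u1, v2·u2]] = [[-8, -7], [1, -1]], and by the Sylvester determinant identity det(I_3 - U V^T) = det(I_2 - V^T U) = det([[9, 7], [-1, 2]]) = (9)(2) - (7)(-1) = 25. (Direct check: I - K =
[[1, -9, 1],
 [0, 6, -5],
 [0, -1, 5]]
has determinant 25.) The finite-dimensional Fredholm alternative says: either (I - K) is invertible, or ker(I - K) ≠ {0} and then range(I - K) = ker((I - K)^*)^⊥, with dim ker(I - K) = dim ker((I - K)^*). Since det(I - K) ≠ 0, 1 is not an eigenvalue of K and ker(I - K) = {0}, so we are in the first case: for every y there is a unique x = (I - K)^(-1) y. (Explicitly, by the Woodbury identity, (I - U V^T)^(-1) = I + U (I_2 - G)^(-1) V^T.)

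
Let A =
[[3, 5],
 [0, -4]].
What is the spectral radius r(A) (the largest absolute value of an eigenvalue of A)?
r(A) = 4

The eigenvalues of A are the roots of its characteristic polynomial. With M = A (coefficients from the trace and determinant):
  p(λ) = det(λ I - M) = λ^2 + λ - 12.
For λ^2 + λ - 12 the discriminant is 49. It is a perfect square (7^2), so the roots are rational: λ = (-1 ± 7)/2 = 3, -4.
Thus the eigenvalues (to 4 decimals) are 3 (modulus 3); -4 (modulus 4). The spectral radius is the largest modulus: r(A) = 4. (Cross-check: r(A) ≤ ||A||_2 ≈ 6.8507; equality holds whenever A is normal, though it can also hold for some non-normal A.)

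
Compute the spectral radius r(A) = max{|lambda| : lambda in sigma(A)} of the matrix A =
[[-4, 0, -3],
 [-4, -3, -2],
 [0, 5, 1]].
r(A) ≈ 4.9527

The eigenvalues of A are the roots of its characteristic polynomial. With M = A (coefficients from the trace, the sum of principal 2x2 minors, and det A):
  p(λ) = det(λ I - M) = λ^3 + 6λ^2 + 15λ - 32.
No integer candidate from the rational root theorem (±divisors of 32) is a root, so the roots are irrational. The cubic discriminant is Δ = -57240 < 0, so there is one real root and a complex-conjugate pair. p(1) = -10 and p(2) = 30 have opposite signs, so a root lies in (1, 2); Newton's method refines it to λ ≈ 1.3046. Dividing out (λ - (1.3046)) leaves approximately λ^2 + 7.3046λ + 24.5293. For λ^2 + 7.3046λ + 24.5293 the discriminant is -44.7604. It is negative, so the remaining roots are the complex-conjugate pair λ ≈ -3.6523 ± 3.3452i. Their product equals the constant term, so |λ|^2 ≈ 24.5293 and |λ| ≈ 4.9527.
Thus the eigenvalues (to 4 decimals) are 1.3046 (modulus 1.3046); -3.6523 ± 3.3452i (modulus 4.9527). The spectral radius is the largest modulus: r(A) ≈ 4.9527. (Cross-check: r(A) ≤ ||A||_2 ≈ 7.5144; equality holds whenever A is normal, though it can also hold for some non-normal A.)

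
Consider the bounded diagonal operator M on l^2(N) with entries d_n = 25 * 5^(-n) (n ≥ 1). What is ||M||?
||M|| = 5 (attained at n = 1)

For M diagonal, ||M|| = sup_n |d_n|. The sequence d_n = 25 * 5^(-n) is positive and strictly decreasing (ratio 5^(-1) < 1), so the supremum is d_1 = 25/5 = 5. Hence ||M|| = 5.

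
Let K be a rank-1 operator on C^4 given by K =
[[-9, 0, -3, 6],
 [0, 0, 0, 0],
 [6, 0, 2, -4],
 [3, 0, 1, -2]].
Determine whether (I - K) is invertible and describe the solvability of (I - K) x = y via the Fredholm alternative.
(I - K) is invertible (det(I - K) = 10 ≠ 0), so for every y in C^4 the equation (I - K) x = y has a unique solution.

K has rank 1, so it is an outer product K = u v^T: every row of K is a multiple of one row vector. Reading off the entries, u = (-3, 0, 2, 1) and v = (3, 0, 1, -2) (row i of K equals u_i·v^T). A rank-one matrix u v^T satisfies K u = u (v·u) and kills the (3)-dimensional subspace v^⊥, so its characteristic polynomial is lambda^3 (lambda - v·u) with v·u = tr K = -9. Hence the eigenvalues of I - K are 1 (multiplicity 3) and 1 - (-9) = 10, so det(I - K) = 10. (Direct check: I - K =
[[10, 0, 3, -6],
 [0, 1, 0, 0],
 [-6, 0, -1, 4],
 [-3, 0, -1, 3]]
has determinant 10.) The finite-dimensional Fredholm alternative says: either (I - K) is invertible, or ker(I - K) ≠ {0} and then range(I - K) = ker((I - K)^*)^⊥, with dim ker(I - K) = dim ker((I - K)^*). Since det(I - K) ≠ 0, 1 is not an eigenvalue of K and ker(I - K) = {0}, so we are in the first case: for every y there is a unique x = (I - K)^(-1) y. Explicitly, by the Sherman–Morrison formula, (I - u v^T)^(-1) = I + u v^T/(1 - v·u), i.e. (I - K)^(-1) = I + K/(10).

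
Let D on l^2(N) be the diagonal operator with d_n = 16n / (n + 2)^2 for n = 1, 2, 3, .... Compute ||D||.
||D|| = 2 (attained at n = 2)

For D diagonal, ||D|| = sup_n |d_n|. Treat f(x) = 16x / (x + 2)^2 for real x > 0. By the quotient rule, f'(x) = 16(2 - x)/(x + 2)^3, which is positive for x < 2 and negative for x > 2. So f has a unique maximum at x = 2, and since 2 is a positive integer, the supremum over n ≥ 1 is attained at n = 2: d_2 = 16·2/(2 + 2)^2 = 16·2/16 = 2. Hence ||D|| = 2.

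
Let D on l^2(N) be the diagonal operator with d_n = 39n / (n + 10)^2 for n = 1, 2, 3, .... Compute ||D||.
||D|| = 39/40 (attained at n = 10)

For D diagonal, ||D|| = sup_n |d_n|. Treat f(x) = 39x / (x + 10)^2 for real x > 0. By the quotient rule, f'(x) = 39(10 - x)/(x + 10)^3, which is positive for x < 10 and negative for x > 10. So f has a unique maximum at x = 10, and since 10 is a positive integer, the supremum over n ≥ 1 is attained at n = 10: d_10 = 39·10/(10 + 10)^2 = 39·10/400 = 39/40. Hence ||D|| = 39/40.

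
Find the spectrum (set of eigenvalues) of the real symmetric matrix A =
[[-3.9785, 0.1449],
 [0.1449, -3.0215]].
sigma(A) ≈ {-4, -3}

A is real symmetric, so its spectrum consists of real eigenvalues. Expanding the characteristic polynomial of the displayed matrix gives
  det(λ I - A) = p(λ) = λ^2 + (7)λ + (12).
Solving p(λ) = 0 yields eigenvalues ≈ -4, -3. (A is shown rounded to 4 decimals, so these recover the underlying integer eigenvalues to within that precision.)
Verification: the trace of A = -7 equals the sum of eigenvalues -7, and det(A) ≈ 12.0000 matches the eigenvalue product 12.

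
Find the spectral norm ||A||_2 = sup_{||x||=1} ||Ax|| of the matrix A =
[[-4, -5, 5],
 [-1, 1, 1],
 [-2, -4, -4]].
||A||_2 ≈ 8.2518 (= sqrt(largest eigenvalue of A^T A))

||A||_2 = sigma_max(A) = sqrt(lambda_max(A^T A)). Form the symmetric matrix M = A^T A =
[[21, 27, -13],
 [27, 42, -8],
 [-13, -8, 42]].
Its characteristic polynomial (trace, sum of principal 2x2 minors, determinant of M give the coefficients) is
  p(λ) = det(λ I - M) = λ^3 - 105λ^2 + 2566λ - 3600.
No integer candidate from the rational root theorem (±divisors of 3600) is a root, so the roots are irrational. The cubic discriminant is Δ = 5450038916 > 0, so there are three distinct real roots. p(1) = -1138 and p(2) = 1120 have opposite signs, so a root lies in (1, 2); Newton's method refines it to λ ≈ 1.4929. p(35) = 460 and p(36) = -648 have opposite signs, so a root lies in (35, 36); Newton's method refines it to λ ≈ 35.4149. p(68) = -200 and p(69) = 2058 have opposite signs, so a root lies in (68, 69); Newton's method refines it to λ ≈ 68.0923. Check (Vieta): the three roots sum to 105, matching tr M = 105.
So the eigenvalues of A^T A are ≈ 1.4929, 35.4149, 68.0923 (all ≥ 0, as they must be for A^T A). The largest is λ_max ≈ 68.0923, hence ||A||_2 = sqrt(λ_max) ≈ 8.2518.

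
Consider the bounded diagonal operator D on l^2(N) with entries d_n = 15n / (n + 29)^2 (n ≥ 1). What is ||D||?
||D|| = 15/116 (attained at n = 29)

For D diagonal, ||D|| = sup_n |d_n|. Treat f(x) = 15x / (x + 29)^2 for real x > 0. By the quotient rule, f'(x) = 15(29 - x)/(x + 29)^3, which is positive for x < 29 and negative for x > 29. So f has a unique maximum at x = 29, and since 29 is a positive integer, the supremum over n ≥ 1 is attained at n = 29: d_29 = 15·29/(29 + 29)^2 = 15·29/3364 = 15/116. Hence ||D|| = 15/116.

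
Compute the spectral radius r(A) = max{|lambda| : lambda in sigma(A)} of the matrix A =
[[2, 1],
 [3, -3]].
r(A) = (1 + sqrt(37))/2 ≈ 3.5414

The eigenvalues of A are the roots of its characteristic polynomial. With M = A (coefficients from the trace and determinant):
  p(λ) = det(λ I - M) = λ^2 + λ - 9.
For λ^2 + λ - 9 the discriminant is 37. It is nonnegative but not a perfect square, so the roots are real and irrational: λ = (-1 ± sqrt(37))/2 ≈ 2.5414, -3.5414.
Thus the eigenvalues (to 4 decimals) are 2.5414 (modulus 2.5414); -3.5414 (modulus 3.5414). The spectral radius is the largest modulus: r(A) = (1 + sqrt(37))/2 ≈ 3.5414. (Cross-check: r(A) ≤ ||A||_2 ≈ 4.3196; equality holds whenever A is normal, though it can also hold for some non-normal A.)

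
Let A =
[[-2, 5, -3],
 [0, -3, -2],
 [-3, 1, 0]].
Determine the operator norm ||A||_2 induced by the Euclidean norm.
||A||_2 ≈ 6.6819 (= sqrt(largest eigenvalue of A^T A))

||A||_2 = sigma_max(A) = sqrt(lambda_max(A^T A)). Form the symmetric matrix M = A^T A =
[[13, -13, 6],
 [-13, 35, -9],
 [6, -9, 13]].
Its characteristic polynomial (trace, sum of principal 2x2 minors, determinant of M give the coefficients) is
  p(λ) = det(λ I - M) = λ^3 - 61λ^2 + 793λ - 2809.
No integer candidate from the rational root theorem (±divisors of 2809) is a root, so the roots are irrational. The cubic discriminant is Δ = 27672224 > 0, so there are three distinct real roots. p(6) = -31 and p(7) = 96 have opposite signs, so a root lies in (6, 7); Newton's method refines it to λ ≈ 6.1929. p(10) = 21 and p(11) = -136 have opposite signs, so a root lies in (10, 11); Newton's method refines it to λ ≈ 10.1592. p(44) = -829 and p(45) = 476 have opposite signs, so a root lies in (44, 45); Newton's method refines it to λ ≈ 44.6479. Check (Vieta): the three roots sum to 61, matching tr M = 61.
So the eigenvalues of A^T A are ≈ 6.1929, 10.1592, 44.6479 (all ≥ 0, as they must be for A^T A). The largest is λ_max ≈ 44.6479, hence ||A||_2 = sqrt(λ_max) ≈ 6.6819.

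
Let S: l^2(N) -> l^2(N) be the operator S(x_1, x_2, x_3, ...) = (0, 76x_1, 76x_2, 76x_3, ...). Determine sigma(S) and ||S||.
sigma(S) = closed disk {z in C : |z| ≤ 76}; ||S|| = 76

Note S = 76·U where U is the unit right shift (U x)_k = x_{k-1} (with x_0 := 0); so ||S|| = 76||U|| and sigma(S) = 76·sigma(U). ||S x||^2 = sum_{k≥1} |76x_k|^2 = 5776||x||^2, so ||S|| = 76 and sigma(S) ⊂ {|z| ≤ 76}. For any |lambda| < 76, the equation (S - lambda I) x = 0 forces x_1 = 0, then 76x_k = lambda x_{k+1} ⇒ x = 0, so S has no eigenvalues. But (S - lambda I) is not surjective for |lambda| < 76: solving (S - lambda I) x = e_1 would require x_n proportional to (lambda/76)^(-n), which is not in l^2. So every |lambda| < 76 lies in the residual spectrum. The boundary |lambda| = 76 is in the approximate point spectrum (the spectrum is closed). Hence sigma(S) is the closed disk of radius 76.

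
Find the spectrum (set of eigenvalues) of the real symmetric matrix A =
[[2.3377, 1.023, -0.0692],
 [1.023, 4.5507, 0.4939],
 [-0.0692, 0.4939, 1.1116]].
sigma(A) ≈ {1, 2, 5}

A is real symmetric, so its spectrum consists of real eigenvalues. Expanding the characteristic polynomial of the displayed matrix gives
  det(λ I - A) = p(λ) = λ^3 + (-8)λ^2 + (17)λ + (-10).
Solving p(λ) = 0 yields eigenvalues ≈ 1, 2, 5. (A is shown rounded to 4 decimals, so these recover the underlying integer eigenvalues to within that precision.)
Verification: the trace of A = 8 equals the sum of eigenvalues 8, and det(A) ≈ 10.0001 matches the eigenvalue product 10.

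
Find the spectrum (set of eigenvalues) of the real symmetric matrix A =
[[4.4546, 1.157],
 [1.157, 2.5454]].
sigma(A) ≈ {2, 5}

A is real symmetric, so its spectrum consists of real eigenvalues. Expanding the characteristic polynomial of the displayed matrix gives
  det(λ I - A) = p(λ) = λ^2 + (-7)λ + (10).
Solving p(λ) = 0 yields eigenvalues ≈ 2, 5. (A is shown rounded to 4 decimals, so these recover the underlying integer eigenvalues to within that precision.)
Verification: the trace of A = 7 equals the sum of eigenvalues 7, and det(A) ≈ 10.0001 matches the eigenvalue product 10.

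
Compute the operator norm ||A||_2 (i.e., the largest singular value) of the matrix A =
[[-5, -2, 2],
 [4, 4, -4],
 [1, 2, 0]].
||A||_2 ≈ 8.9587 (= sqrt(largest eigenvalue of A^T A))

||A||_2 = sigma_max(A) = sqrt(lambda_max(A^T A)). Form the symmetric matrix M = A^T A =
[[42, 28, -26],
 [28, 24, -20],
 [-26, -20, 20]].
Its characteristic polynomial (trace, sum of principal 2x2 minors, determinant of M give the coefficients) is
  p(λ) = det(λ I - M) = λ^3 - 86λ^2 + 468λ - 576.
No integer candidate from the rational root theorem (±divisors of 576) is a root, so the roots are irrational. The cubic discriminant is Δ = 152748864 > 0, so there are three distinct real roots. p(1) = -193 and p(2) = 24 have opposite signs, so a root lies in (1, 2); Newton's method refines it to λ ≈ 1.8388. p(3) = 81 and p(4) = -16 have opposite signs, so a root lies in (3, 4); Newton's method refines it to λ ≈ 3.9029. p(80) = -1536 and p(81) = 4527 have opposite signs, so a root lies in (80, 81); Newton's method refines it to λ ≈ 80.2582. Check (Vieta): the three roots sum to 86, matching tr M = 86.
So the eigenvalues of A^T A are ≈ 1.8388, 3.9029, 80.2582 (all ≥ 0, as they must be for A^T A). The largest is λ_max ≈ 80.2582, hence ||A||_2 = sqrt(λ_max) ≈ 8.9587.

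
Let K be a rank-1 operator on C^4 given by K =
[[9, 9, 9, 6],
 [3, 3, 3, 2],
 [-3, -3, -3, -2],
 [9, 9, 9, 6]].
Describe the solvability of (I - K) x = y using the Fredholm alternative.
(I - K) is invertible (det(I - K) = -14 ≠ 0), so for every y in C^4 the equation (I - K) x = y has a unique solution.

K has rank 1, so it is an outer product K = u v^T: every row of K is a multiple of one row vector. Reading off the entries, u = (3, 1, -1, 3) and v = (3, 3, 3, 2) (row i of K equals u_i·v^T). A rank-one matrix u v^T satisfies K u = u (v·u) and kills the (3)-dimensional subspace v^⊥, so its characteristic polynomial is lambda^3 (lambda - v·u) with v·u = tr K = 15. Hence the eigenvalues of I - K are 1 (multiplicity 3) and 1 - (15) = -14, so det(I - K) = -14. (Direct check: I - K =
[[-8, -9, -9, -6],
 [-3, -2, -3, -2],
 [3, 3, 4, 2],
 [-9, -9, -9, -5]]
has determinant -14.) The finite-dimensional Fredholm alternative says: either (I - K) is invertible, or ker(I - K) ≠ {0} and then range(I - K) = ker((I - K)^*)^⊥, with dim ker(I - K) = dim ker((I - K)^*). Since det(I - K) ≠ 0, 1 is not an eigenvalue of K and ker(I - K) = {0}, so we are in the first case: for every y there is a unique x = (I - K)^(-1) y. Explicitly, by the Sherman–Morrison formula, (I - u v^T)^(-1) = I + u v^T/(1 - v·u), i.e. (I - K)^(-1) = I + K/(-14).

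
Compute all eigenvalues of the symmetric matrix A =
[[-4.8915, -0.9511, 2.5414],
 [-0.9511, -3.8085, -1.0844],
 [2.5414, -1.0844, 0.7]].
sigma(A) ≈ {-6, -4, 2}

A is real symmetric, so its spectrum consists of real eigenvalues. Expanding the characteristic polynomial of the displayed matrix gives
  det(λ I - A) = p(λ) = λ^3 + (8)λ^2 + (4)λ + (-48).
Solving p(λ) = 0 yields eigenvalues ≈ -6, -4, 2. (A is shown rounded to 4 decimals, so these recover the underlying integer eigenvalues to within that precision.)
Verification: the trace of A = -8 equals the sum of eigenvalues -8, and det(A) ≈ 47.9996 matches the eigenvalue product 48.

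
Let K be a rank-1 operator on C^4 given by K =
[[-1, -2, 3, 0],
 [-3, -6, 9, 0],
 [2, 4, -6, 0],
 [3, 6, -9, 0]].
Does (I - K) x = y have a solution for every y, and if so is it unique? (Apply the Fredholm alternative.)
(I - K) is invertible (det(I - K) = 14 ≠ 0), so for every y in C^4 the equation (I - K) x = y has a unique solution.

K has rank 1, so it is an outer product K = u v^T: every row of K is a multiple of one row vector. Reading off the entries, u = (1, 3, -2, -3) and v = (-1, -2, 3, 0) (row i of K equals u_i·v^T). A rank-one matrix u v^T satisfies K u = u (v·u) and kills the (3)-dimensional subspace v^⊥, so its characteristic polynomial is lambda^3 (lambda - v·u) with v·u = tr K = -13. Hence the eigenvalues of I - K are 1 (multiplicity 3) and 1 - (-13) = 14, so det(I - K) = 14. (Direct check: I - K =
[[2, 2, -3, 0],
 [3, 7, -9, 0],
 [-2, -4, 7, 0],
 [-3, -6, 9, 1]]
has determinant 14.) The finite-dimensional Fredholm alternative says: either (I - K) is invertible, or ker(I - K) ≠ {0} and then range(I - K) = ker((I - K)^*)^⊥, with dim ker(I - K) = dim ker((I - K)^*). Since det(I - K) ≠ 0, 1 is not an eigenvalue of K and ker(I - K) = {0}, so we are in the first case: for every y there is a unique x = (I - K)^(-1) y. Explicitly, by the Sherman–Morrison formula, (I - u v^T)^(-1) = I + u v^T/(1 - v·u), i.e. (I - K)^(-1) = I + K/(14).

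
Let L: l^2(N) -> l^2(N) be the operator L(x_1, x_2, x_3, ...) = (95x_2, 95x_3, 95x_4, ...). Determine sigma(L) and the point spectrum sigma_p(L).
sigma(L) = closed disk {z in C : |z| ≤ 95}; sigma_p(L) = open disk {z in C : |z| < 95}

Note L = 95·V where V is the unit left shift (V x)_k = x_{k+1}; so sigma(L) = 95·sigma(V) and ||L|| = 95||V||. ||L x||^2 = 9025sum_{k≥2} |x_k|^2 ≤ 9025||x||^2, with equality on {x : x_1 = 0}, so ||L|| = 95. For any lambda with |lambda| < 95, set r = lambda/95 (|r| < 1); the vector x = (1, r, r^2, ...) is in l^2 and satisfies L x = 95(r, r^2, ...) = lambda x, so lambda is an eigenvalue. On the boundary |lambda| = 95 the geometric series diverges, so no l^2 eigenvector exists, but these lambda lie in the approximate point spectrum. Hence sigma(L) is the closed disk of radius 95 and sigma_p(L) is the open disk.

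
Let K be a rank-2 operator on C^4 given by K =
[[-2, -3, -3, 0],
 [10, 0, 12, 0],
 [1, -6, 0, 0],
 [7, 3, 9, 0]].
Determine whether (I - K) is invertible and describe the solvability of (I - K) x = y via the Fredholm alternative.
(I - K) is invertible (det(I - K) = 108 ≠ 0), so for every y in C^4 the equation (I - K) x = y has a unique solution.

K has rank 2 and factors as K = U V^T = u1 v1^T + u2 v2^T with u1 = (0, 2, 1, 1), v1 = (3, -3, 3, 0), u2 = (-1, 2, -1, 2), v2 = (2, 3, 3, 0) (multiplying out reproduces the displayed K). The nonzero eigenvalues of U V^T coincide with those of the 2 x 2 matrix G = V^T U = [[v1·u1, v1·u2], [v2·u1, v2·u2]] = [[-3, -12], [9, 1]], and by the Sylvester determinant identity det(I_4 - U V^T) = det(I_2 - V^T U) = det([[4, 12], [-9, 0]]) = (4)(0) - (12)(-9) = 108. (Direct check: I - K =
[[3, 3, 3, 0],
 [-10, 1, -12, 0],
 [-1, 6, 1, 0],
 [-7, -3, -9, 1]]
has determinant 108.) The finite-dimensional Fredholm alternative says: either (I - K) is invertible, or ker(I - K) ≠ {0} and then range(I - K) = ker((I - K)^*)^⊥, with dim ker(I - K) = dim ker((I - K)^*). Since det(I - K) ≠ 0, 1 is not an eigenvalue of K and ker(I - K) = {0}, so we are in the first case: for every y there is a unique x = (I - K)^(-1) y. (Explicitly, by the Woodbury identity, (I - U V^T)^(-1) = I + U (I_2 - G)^(-1) V^T.)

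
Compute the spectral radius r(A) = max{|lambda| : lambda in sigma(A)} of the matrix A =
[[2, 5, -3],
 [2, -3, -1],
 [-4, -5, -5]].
r(A) ≈ 6.7067

The eigenvalues of A are the roots of its characteristic polynomial. With M = A (coefficients from the trace, the sum of principal 2x2 minors, and det A):
  p(λ) = det(λ I - M) = λ^3 + 6λ^2 - 28λ - 156.
No integer candidate from the rational root theorem (±divisors of 156) is a root, so the roots are irrational. The cubic discriminant is Δ = 65488 > 0, so there are three distinct real roots. p(-7) = -9 and p(-6) = 12 have opposite signs, so a root lies in (-7, -6); Newton's method refines it to λ ≈ -6.7067. p(-5) = 9 and p(-4) = -12 have opposite signs, so a root lies in (-5, -4); Newton's method refines it to λ ≈ -4.4825. p(5) = -21 and p(6) = 108 have opposite signs, so a root lies in (5, 6); Newton's method refines it to λ ≈ 5.1892. Check (Vieta): the three roots sum to -6, matching tr M = -6.
Thus the eigenvalues (to 4 decimals) are -6.7067 (modulus 6.7067); -4.4825 (modulus 4.4825); 5.1892 (modulus 5.1892). The spectral radius is the largest modulus: r(A) ≈ 6.7067. (Cross-check: r(A) ≤ ||A||_2 ≈ 8.8318; equality holds whenever A is normal, though it can also hold for some non-normal A.)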